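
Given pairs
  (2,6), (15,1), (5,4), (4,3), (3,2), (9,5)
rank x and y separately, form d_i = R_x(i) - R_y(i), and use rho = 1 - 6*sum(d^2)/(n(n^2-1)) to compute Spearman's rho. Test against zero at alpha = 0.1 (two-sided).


Step 1: Rank x and y separately (midranks; no ties here).
rank(x): 2->1, 15->6, 5->4, 4->3, 3->2, 9->5
rank(y): 6->6, 1->1, 4->4, 3->3, 2->2, 5->5
Step 2: d_i = R_x(i) - R_y(i); compute d_i^2.
  (1-6)^2=25, (6-1)^2=25, (4-4)^2=0, (3-3)^2=0, (2-2)^2=0, (5-5)^2=0
sum(d^2) = 50.
Step 3: rho = 1 - 6*50 / (6*(6^2 - 1)) = 1 - 300/210 = -0.428571.
Step 4: Under H0, t = rho * sqrt((n-2)/(1-rho^2)) = -0.9487 ~ t(4).
Step 5: Two-sided p-value from the t-distribution with 4 df = 0.396501.
Step 6: alpha = 0.1. fail to reject H0.

rho = -0.4286, p = 0.396501, fail to reject H0 at alpha = 0.1.


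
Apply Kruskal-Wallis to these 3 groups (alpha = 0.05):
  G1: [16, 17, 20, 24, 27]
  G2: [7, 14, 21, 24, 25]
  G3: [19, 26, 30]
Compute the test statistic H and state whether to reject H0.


Step 1: Combine all N = 13 observations and assign midranks.
sorted (value, group, rank): (7,G2,1), (14,G2,2), (16,G1,3), (17,G1,4), (19,G3,5), (20,G1,6), (21,G2,7), (24,G1,8.5), (24,G2,8.5), (25,G2,10), (26,G3,11), (27,G1,12), (30,G3,13)
Step 2: Sum ranks within each group.
R_1 = 33.5 (n_1 = 5)
R_2 = 28.5 (n_2 = 5)
R_3 = 29 (n_3 = 3)
Step 3: H = 12/(N(N+1)) * sum(R_i^2/n_i) - 3(N+1)
     = 12/(13*14) * (33.5^2/5 + 28.5^2/5 + 29^2/3) - 3*14
     = 0.065934 * 667.233 - 42
     = 1.993407.
Step 4: Ties present; correction factor C = 1 - 6/(13^3 - 13) = 0.997253. Corrected H = 1.993407 / 0.997253 = 1.998898.
Step 5: Under H0, H ~ chi^2(2); p-value = 0.368082.
Step 6: alpha = 0.05. fail to reject H0.

H = 1.9989, df = 2, p = 0.368082, fail to reject H0.


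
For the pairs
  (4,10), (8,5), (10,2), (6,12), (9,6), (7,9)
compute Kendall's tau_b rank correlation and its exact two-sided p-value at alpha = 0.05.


Step 1: Enumerate the 15 unordered pairs (i,j) with i<j and classify each by sign(x_j-x_i) * sign(y_j-y_i).
  (1,2):dx=+4,dy=-5->D; (1,3):dx=+6,dy=-8->D; (1,4):dx=+2,dy=+2->C; (1,5):dx=+5,dy=-4->D
  (1,6):dx=+3,dy=-1->D; (2,3):dx=+2,dy=-3->D; (2,4):dx=-2,dy=+7->D; (2,5):dx=+1,dy=+1->C
  (2,6):dx=-1,dy=+4->D; (3,4):dx=-4,dy=+10->D; (3,5):dx=-1,dy=+4->D; (3,6):dx=-3,dy=+7->D
  (4,5):dx=+3,dy=-6->D; (4,6):dx=+1,dy=-3->D; (5,6):dx=-2,dy=+3->D
Step 2: C = 2, D = 13, total pairs = 15.
Step 3: tau = (C - D)/(n(n-1)/2) = (2 - 13)/15 = -0.733333.
Step 4: Exact two-sided p-value (enumerate n! = 720 permutations of y under H0): p = 0.055556.
Step 5: alpha = 0.05. fail to reject H0.

tau_b = -0.7333 (C=2, D=13), p = 0.055556, fail to reject H0.


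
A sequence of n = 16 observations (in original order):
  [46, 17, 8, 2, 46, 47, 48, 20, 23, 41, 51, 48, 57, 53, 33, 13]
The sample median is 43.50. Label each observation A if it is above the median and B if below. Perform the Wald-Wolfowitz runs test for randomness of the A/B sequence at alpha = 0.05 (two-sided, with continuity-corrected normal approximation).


Step 1: Compute median = 43.50; label A = above, B = below.
Labels in order: ABBBAAABBBAAAABB  (n_A = 8, n_B = 8)
Step 2: Count runs R = 6.
Step 3: Under H0 (random ordering), E[R] = 2*n_A*n_B/(n_A+n_B) + 1 = 2*8*8/16 + 1 = 9.0000.
        Var[R] = 2*n_A*n_B*(2*n_A*n_B - n_A - n_B) / ((n_A+n_B)^2 * (n_A+n_B-1)) = 14336/3840 = 3.7333.
        SD[R] = 1.9322.
Step 4: Continuity-corrected z = (R + 0.5 - E[R]) / SD[R] = (6 + 0.5 - 9.0000) / 1.9322 = -1.2939.
Step 5: Two-sided p-value via normal approximation = 2*(1 - Phi(|z|)) = 0.195709.
Step 6: alpha = 0.05. fail to reject H0.

R = 6, z = -1.2939, p = 0.195709, fail to reject H0.


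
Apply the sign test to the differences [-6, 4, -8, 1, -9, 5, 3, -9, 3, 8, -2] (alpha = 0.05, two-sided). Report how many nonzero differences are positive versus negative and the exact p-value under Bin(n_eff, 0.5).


Step 1: Discard zero differences. Original n = 11; n_eff = number of nonzero differences = 11.
Nonzero differences (with sign): -6, +4, -8, +1, -9, +5, +3, -9, +3, +8, -2
Step 2: Count signs: positive = 6, negative = 5.
Step 3: Under H0: P(positive) = 0.5, so the number of positives S ~ Bin(11, 0.5).
Step 4: Two-sided exact p-value = sum of Bin(11,0.5) probabilities at or below the observed probability = 1.000000.
Step 5: alpha = 0.05. fail to reject H0.

n_eff = 11, pos = 6, neg = 5, p = 1.000000, fail to reject H0.


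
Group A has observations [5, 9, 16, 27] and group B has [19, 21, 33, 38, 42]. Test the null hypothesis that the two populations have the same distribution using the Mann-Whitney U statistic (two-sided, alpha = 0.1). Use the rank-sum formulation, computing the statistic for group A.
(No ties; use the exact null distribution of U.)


Step 1: Combine and sort all 9 observations; assign midranks.
sorted (value, group): (5,X), (9,X), (16,X), (19,Y), (21,Y), (27,X), (33,Y), (38,Y), (42,Y)
ranks: 5->1, 9->2, 16->3, 19->4, 21->5, 27->6, 33->7, 38->8, 42->9
Step 2: Rank sum for X: R1 = 1 + 2 + 3 + 6 = 12.
Step 3: U_X = R1 - n1(n1+1)/2 = 12 - 4*5/2 = 12 - 10 = 2.
       U_Y = n1*n2 - U_X = 20 - 2 = 18.
Step 4: No ties, so the exact null distribution of U (based on enumerating the C(9,4) = 126 equally likely rank assignments) gives the two-sided p-value.
Step 5: p-value = 0.063492; compare to alpha = 0.1. reject H0.

U_X = 2, p = 0.063492, reject H0 at alpha = 0.1.


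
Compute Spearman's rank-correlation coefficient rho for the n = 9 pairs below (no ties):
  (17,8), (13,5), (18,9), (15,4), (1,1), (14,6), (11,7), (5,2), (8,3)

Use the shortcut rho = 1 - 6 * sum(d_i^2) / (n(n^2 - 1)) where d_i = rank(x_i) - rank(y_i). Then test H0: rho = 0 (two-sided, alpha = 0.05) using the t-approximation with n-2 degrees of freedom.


Step 1: Rank x and y separately (midranks; no ties here).
rank(x): 17->8, 13->5, 18->9, 15->7, 1->1, 14->6, 11->4, 5->2, 8->3
rank(y): 8->8, 5->5, 9->9, 4->4, 1->1, 6->6, 7->7, 2->2, 3->3
Step 2: d_i = R_x(i) - R_y(i); compute d_i^2.
  (8-8)^2=0, (5-5)^2=0, (9-9)^2=0, (7-4)^2=9, (1-1)^2=0, (6-6)^2=0, (4-7)^2=9, (2-2)^2=0, (3-3)^2=0
sum(d^2) = 18.
Step 3: rho = 1 - 6*18 / (9*(9^2 - 1)) = 1 - 108/720 = 0.850000.
Step 4: Under H0, t = rho * sqrt((n-2)/(1-rho^2)) = 4.2691 ~ t(7).
Step 5: Two-sided p-value from the t-distribution with 7 df = 0.003705.
Step 6: alpha = 0.05. reject H0.

rho = 0.8500, p = 0.003705, reject H0 at alpha = 0.05.


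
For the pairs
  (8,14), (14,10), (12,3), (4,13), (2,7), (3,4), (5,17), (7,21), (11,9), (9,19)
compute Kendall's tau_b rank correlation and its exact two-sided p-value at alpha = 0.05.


Step 1: Enumerate the 45 unordered pairs (i,j) with i<j and classify each by sign(x_j-x_i) * sign(y_j-y_i).
  (1,2):dx=+6,dy=-4->D; (1,3):dx=+4,dy=-11->D; (1,4):dx=-4,dy=-1->C; (1,5):dx=-6,dy=-7->C
  (1,6):dx=-5,dy=-10->C; (1,7):dx=-3,dy=+3->D; (1,8):dx=-1,dy=+7->D; (1,9):dx=+3,dy=-5->D
  (1,10):dx=+1,dy=+5->C; (2,3):dx=-2,dy=-7->C; (2,4):dx=-10,dy=+3->D; (2,5):dx=-12,dy=-3->C
  (2,6):dx=-11,dy=-6->C; (2,7):dx=-9,dy=+7->D; (2,8):dx=-7,dy=+11->D; (2,9):dx=-3,dy=-1->C
  (2,10):dx=-5,dy=+9->D; (3,4):dx=-8,dy=+10->D; (3,5):dx=-10,dy=+4->D; (3,6):dx=-9,dy=+1->D
  (3,7):dx=-7,dy=+14->D; (3,8):dx=-5,dy=+18->D; (3,9):dx=-1,dy=+6->D; (3,10):dx=-3,dy=+16->D
  (4,5):dx=-2,dy=-6->C; (4,6):dx=-1,dy=-9->C; (4,7):dx=+1,dy=+4->C; (4,8):dx=+3,dy=+8->C
  (4,9):dx=+7,dy=-4->D; (4,10):dx=+5,dy=+6->C; (5,6):dx=+1,dy=-3->D; (5,7):dx=+3,dy=+10->C
  (5,8):dx=+5,dy=+14->C; (5,9):dx=+9,dy=+2->C; (5,10):dx=+7,dy=+12->C; (6,7):dx=+2,dy=+13->C
  (6,8):dx=+4,dy=+17->C; (6,9):dx=+8,dy=+5->C; (6,10):dx=+6,dy=+15->C; (7,8):dx=+2,dy=+4->C
  (7,9):dx=+6,dy=-8->D; (7,10):dx=+4,dy=+2->C; (8,9):dx=+4,dy=-12->D; (8,10):dx=+2,dy=-2->D
  (9,10):dx=-2,dy=+10->D
Step 2: C = 23, D = 22, total pairs = 45.
Step 3: tau = (C - D)/(n(n-1)/2) = (23 - 22)/45 = 0.022222.
Step 4: Exact two-sided p-value (enumerate n! = 3628800 permutations of y under H0): p = 1.000000.
Step 5: alpha = 0.05. fail to reject H0.

tau_b = 0.0222 (C=23, D=22), p = 1.000000, fail to reject H0.


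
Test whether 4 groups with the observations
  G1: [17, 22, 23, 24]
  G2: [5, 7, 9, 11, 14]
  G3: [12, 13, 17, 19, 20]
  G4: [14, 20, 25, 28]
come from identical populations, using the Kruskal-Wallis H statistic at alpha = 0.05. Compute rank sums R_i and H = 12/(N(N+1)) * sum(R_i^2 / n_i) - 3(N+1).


Step 1: Combine all N = 18 observations and assign midranks.
sorted (value, group, rank): (5,G2,1), (7,G2,2), (9,G2,3), (11,G2,4), (12,G3,5), (13,G3,6), (14,G2,7.5), (14,G4,7.5), (17,G1,9.5), (17,G3,9.5), (19,G3,11), (20,G3,12.5), (20,G4,12.5), (22,G1,14), (23,G1,15), (24,G1,16), (25,G4,17), (28,G4,18)
Step 2: Sum ranks within each group.
R_1 = 54.5 (n_1 = 4)
R_2 = 17.5 (n_2 = 5)
R_3 = 44 (n_3 = 5)
R_4 = 55 (n_4 = 4)
Step 3: H = 12/(N(N+1)) * sum(R_i^2/n_i) - 3(N+1)
     = 12/(18*19) * (54.5^2/4 + 17.5^2/5 + 44^2/5 + 55^2/4) - 3*19
     = 0.035088 * 1947.26 - 57
     = 11.325000.
Step 4: Ties present; correction factor C = 1 - 18/(18^3 - 18) = 0.996904. Corrected H = 11.325000 / 0.996904 = 11.360171.
Step 5: Under H0, H ~ chi^2(3); p-value = 0.009930.
Step 6: alpha = 0.05. reject H0.

H = 11.3602, df = 3, p = 0.009930, reject H0.


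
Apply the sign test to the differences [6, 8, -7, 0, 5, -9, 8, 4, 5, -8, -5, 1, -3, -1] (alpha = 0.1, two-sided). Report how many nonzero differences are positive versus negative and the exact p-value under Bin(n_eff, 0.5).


Step 1: Discard zero differences. Original n = 14; n_eff = number of nonzero differences = 13.
Nonzero differences (with sign): +6, +8, -7, +5, -9, +8, +4, +5, -8, -5, +1, -3, -1
Step 2: Count signs: positive = 7, negative = 6.
Step 3: Under H0: P(positive) = 0.5, so the number of positives S ~ Bin(13, 0.5).
Step 4: Two-sided exact p-value = sum of Bin(13,0.5) probabilities at or below the observed probability = 1.000000.
Step 5: alpha = 0.1. fail to reject H0.

n_eff = 13, pos = 7, neg = 6, p = 1.000000, fail to reject H0.


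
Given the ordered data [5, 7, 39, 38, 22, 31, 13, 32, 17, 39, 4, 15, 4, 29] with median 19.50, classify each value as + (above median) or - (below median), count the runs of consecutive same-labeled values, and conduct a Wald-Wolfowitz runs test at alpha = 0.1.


Step 1: Compute median = 19.50; label A = above, B = below.
Labels in order: BBAAAABABABBBA  (n_A = 7, n_B = 7)
Step 2: Count runs R = 8.
Step 3: Under H0 (random ordering), E[R] = 2*n_A*n_B/(n_A+n_B) + 1 = 2*7*7/14 + 1 = 8.0000.
        Var[R] = 2*n_A*n_B*(2*n_A*n_B - n_A - n_B) / ((n_A+n_B)^2 * (n_A+n_B-1)) = 8232/2548 = 3.2308.
        SD[R] = 1.7974.
Step 4: R = E[R], so z = 0 with no continuity correction.
Step 5: Two-sided p-value via normal approximation = 2*(1 - Phi(|z|)) = 1.000000.
Step 6: alpha = 0.1. fail to reject H0.

R = 8, z = 0.0000, p = 1.000000, fail to reject H0.


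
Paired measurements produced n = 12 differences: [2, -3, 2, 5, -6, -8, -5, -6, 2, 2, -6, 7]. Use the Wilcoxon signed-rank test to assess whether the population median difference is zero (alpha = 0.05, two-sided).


Step 1: Drop any zero differences (none here) and take |d_i|.
|d| = [2, 3, 2, 5, 6, 8, 5, 6, 2, 2, 6, 7]
Step 2: Midrank |d_i| (ties get averaged ranks).
ranks: |2|->2.5, |3|->5, |2|->2.5, |5|->6.5, |6|->9, |8|->12, |5|->6.5, |6|->9, |2|->2.5, |2|->2.5, |6|->9, |7|->11
Step 3: Attach original signs; sum ranks with positive sign and with negative sign.
W+ = 2.5 + 2.5 + 6.5 + 2.5 + 2.5 + 11 = 27.5
W- = 5 + 9 + 12 + 6.5 + 9 + 9 = 50.5
(Check: W+ + W- = 78 should equal n(n+1)/2 = 78.)
Step 4: Test statistic W = min(W+, W-) = 27.5.
Step 5: Ties in |d|, so use the tie-corrected normal approximation.
        E[W] = n(n+1)/4 = 12*13/4 = 39.
        Tie groups: |d|=2 (t=4), |d|=5 (t=2), |d|=6 (t=3); sum(t^3 - t) = 90.
        Var[W] = n(n+1)(2n+1)/24 - sum(t^3-t)/48 = 3900/24 - 90/48 = 160.625.
        z = (W - E[W]) / sqrt(Var[W]) = (27.5 - 39) / 12.6738 = -0.9074.
        Two-sided p = 2*Phi(z) = 0.364204.
Step 6: alpha = 0.05. fail to reject H0.

W+ = 27.5, W- = 50.5, W = min = 27.5, p = 0.364204, fail to reject H0.


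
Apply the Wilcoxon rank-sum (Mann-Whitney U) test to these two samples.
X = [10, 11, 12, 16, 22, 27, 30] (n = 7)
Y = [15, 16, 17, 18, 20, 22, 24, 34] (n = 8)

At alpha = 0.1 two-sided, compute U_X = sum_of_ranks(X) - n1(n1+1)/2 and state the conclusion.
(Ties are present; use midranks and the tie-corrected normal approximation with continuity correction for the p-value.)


Step 1: Combine and sort all 15 observations; assign midranks.
sorted (value, group): (10,X), (11,X), (12,X), (15,Y), (16,X), (16,Y), (17,Y), (18,Y), (20,Y), (22,X), (22,Y), (24,Y), (27,X), (30,X), (34,Y)
ranks: 10->1, 11->2, 12->3, 15->4, 16->5.5, 16->5.5, 17->7, 18->8, 20->9, 22->10.5, 22->10.5, 24->12, 27->13, 30->14, 34->15
Step 2: Rank sum for X: R1 = 1 + 2 + 3 + 5.5 + 10.5 + 13 + 14 = 49.
Step 3: U_X = R1 - n1(n1+1)/2 = 49 - 7*8/2 = 49 - 28 = 21.
       U_Y = n1*n2 - U_X = 56 - 21 = 35.
Step 4: Ties are present, so use the tie-corrected normal approximation (with continuity correction) for the p-value.
Step 5: p-value = 0.451104; compare to alpha = 0.1. fail to reject H0.

U_X = 21, p = 0.451104, fail to reject H0 at alpha = 0.1.


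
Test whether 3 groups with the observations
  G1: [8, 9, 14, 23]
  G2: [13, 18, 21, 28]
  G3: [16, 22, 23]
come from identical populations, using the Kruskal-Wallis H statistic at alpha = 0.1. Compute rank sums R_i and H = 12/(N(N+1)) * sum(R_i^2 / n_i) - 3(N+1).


Step 1: Combine all N = 11 observations and assign midranks.
sorted (value, group, rank): (8,G1,1), (9,G1,2), (13,G2,3), (14,G1,4), (16,G3,5), (18,G2,6), (21,G2,7), (22,G3,8), (23,G1,9.5), (23,G3,9.5), (28,G2,11)
Step 2: Sum ranks within each group.
R_1 = 16.5 (n_1 = 4)
R_2 = 27 (n_2 = 4)
R_3 = 22.5 (n_3 = 3)
Step 3: H = 12/(N(N+1)) * sum(R_i^2/n_i) - 3(N+1)
     = 12/(11*12) * (16.5^2/4 + 27^2/4 + 22.5^2/3) - 3*12
     = 0.090909 * 419.062 - 36
     = 2.096591.
Step 4: Ties present; correction factor C = 1 - 6/(11^3 - 11) = 0.995455. Corrected H = 2.096591 / 0.995455 = 2.106164.
Step 5: Under H0, H ~ chi^2(2); p-value = 0.348861.
Step 6: alpha = 0.1. fail to reject H0.

H = 2.1062, df = 2, p = 0.348861, fail to reject H0.


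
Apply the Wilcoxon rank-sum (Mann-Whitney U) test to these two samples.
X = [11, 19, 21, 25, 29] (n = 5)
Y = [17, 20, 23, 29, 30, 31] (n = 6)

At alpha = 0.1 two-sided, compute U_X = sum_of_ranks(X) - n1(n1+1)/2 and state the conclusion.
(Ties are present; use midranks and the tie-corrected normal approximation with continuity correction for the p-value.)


Step 1: Combine and sort all 11 observations; assign midranks.
sorted (value, group): (11,X), (17,Y), (19,X), (20,Y), (21,X), (23,Y), (25,X), (29,X), (29,Y), (30,Y), (31,Y)
ranks: 11->1, 17->2, 19->3, 20->4, 21->5, 23->6, 25->7, 29->8.5, 29->8.5, 30->10, 31->11
Step 2: Rank sum for X: R1 = 1 + 3 + 5 + 7 + 8.5 = 24.5.
Step 3: U_X = R1 - n1(n1+1)/2 = 24.5 - 5*6/2 = 24.5 - 15 = 9.5.
       U_Y = n1*n2 - U_X = 30 - 9.5 = 20.5.
Step 4: Ties are present, so use the tie-corrected normal approximation (with continuity correction) for the p-value.
Step 5: p-value = 0.360216; compare to alpha = 0.1. fail to reject H0.

U_X = 9.5, p = 0.360216, fail to reject H0 at alpha = 0.1.


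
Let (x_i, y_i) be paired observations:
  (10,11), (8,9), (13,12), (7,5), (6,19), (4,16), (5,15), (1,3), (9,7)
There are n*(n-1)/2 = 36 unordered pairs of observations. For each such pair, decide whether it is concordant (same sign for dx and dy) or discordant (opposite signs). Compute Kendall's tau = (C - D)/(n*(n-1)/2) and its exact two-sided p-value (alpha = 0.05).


Step 1: Enumerate the 36 unordered pairs (i,j) with i<j and classify each by sign(x_j-x_i) * sign(y_j-y_i).
  (1,2):dx=-2,dy=-2->C; (1,3):dx=+3,dy=+1->C; (1,4):dx=-3,dy=-6->C; (1,5):dx=-4,dy=+8->D
  (1,6):dx=-6,dy=+5->D; (1,7):dx=-5,dy=+4->D; (1,8):dx=-9,dy=-8->C; (1,9):dx=-1,dy=-4->C
  (2,3):dx=+5,dy=+3->C; (2,4):dx=-1,dy=-4->C; (2,5):dx=-2,dy=+10->D; (2,6):dx=-4,dy=+7->D
  (2,7):dx=-3,dy=+6->D; (2,8):dx=-7,dy=-6->C; (2,9):dx=+1,dy=-2->D; (3,4):dx=-6,dy=-7->C
  (3,5):dx=-7,dy=+7->D; (3,6):dx=-9,dy=+4->D; (3,7):dx=-8,dy=+3->D; (3,8):dx=-12,dy=-9->C
  (3,9):dx=-4,dy=-5->C; (4,5):dx=-1,dy=+14->D; (4,6):dx=-3,dy=+11->D; (4,7):dx=-2,dy=+10->D
  (4,8):dx=-6,dy=-2->C; (4,9):dx=+2,dy=+2->C; (5,6):dx=-2,dy=-3->C; (5,7):dx=-1,dy=-4->C
  (5,8):dx=-5,dy=-16->C; (5,9):dx=+3,dy=-12->D; (6,7):dx=+1,dy=-1->D; (6,8):dx=-3,dy=-13->C
  (6,9):dx=+5,dy=-9->D; (7,8):dx=-4,dy=-12->C; (7,9):dx=+4,dy=-8->D; (8,9):dx=+8,dy=+4->C
Step 2: C = 19, D = 17, total pairs = 36.
Step 3: tau = (C - D)/(n(n-1)/2) = (19 - 17)/36 = 0.055556.
Step 4: Exact two-sided p-value (enumerate n! = 362880 permutations of y under H0): p = 0.919455.
Step 5: alpha = 0.05. fail to reject H0.

tau_b = 0.0556 (C=19, D=17), p = 0.919455, fail to reject H0.


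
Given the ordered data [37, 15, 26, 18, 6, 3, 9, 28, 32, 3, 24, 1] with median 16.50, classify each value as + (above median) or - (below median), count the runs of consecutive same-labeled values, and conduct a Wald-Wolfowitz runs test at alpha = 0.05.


Step 1: Compute median = 16.50; label A = above, B = below.
Labels in order: ABAABBBAABAB  (n_A = 6, n_B = 6)
Step 2: Count runs R = 8.
Step 3: Under H0 (random ordering), E[R] = 2*n_A*n_B/(n_A+n_B) + 1 = 2*6*6/12 + 1 = 7.0000.
        Var[R] = 2*n_A*n_B*(2*n_A*n_B - n_A - n_B) / ((n_A+n_B)^2 * (n_A+n_B-1)) = 4320/1584 = 2.7273.
        SD[R] = 1.6514.
Step 4: Continuity-corrected z = (R - 0.5 - E[R]) / SD[R] = (8 - 0.5 - 7.0000) / 1.6514 = 0.3028.
Step 5: Two-sided p-value via normal approximation = 2*(1 - Phi(|z|)) = 0.762069.
Step 6: alpha = 0.05. fail to reject H0.

R = 8, z = 0.3028, p = 0.762069, fail to reject H0.


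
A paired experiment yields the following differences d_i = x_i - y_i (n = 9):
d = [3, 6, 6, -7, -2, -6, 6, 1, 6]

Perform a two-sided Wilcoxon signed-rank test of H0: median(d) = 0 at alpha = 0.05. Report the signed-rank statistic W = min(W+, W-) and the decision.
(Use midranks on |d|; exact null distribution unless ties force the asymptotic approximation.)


Step 1: Drop any zero differences (none here) and take |d_i|.
|d| = [3, 6, 6, 7, 2, 6, 6, 1, 6]
Step 2: Midrank |d_i| (ties get averaged ranks).
ranks: |3|->3, |6|->6, |6|->6, |7|->9, |2|->2, |6|->6, |6|->6, |1|->1, |6|->6
Step 3: Attach original signs; sum ranks with positive sign and with negative sign.
W+ = 3 + 6 + 6 + 6 + 1 + 6 = 28
W- = 9 + 2 + 6 = 17
(Check: W+ + W- = 45 should equal n(n+1)/2 = 45.)
Step 4: Test statistic W = min(W+, W-) = 17.
Step 5: Ties in |d|, so use the tie-corrected normal approximation.
        E[W] = n(n+1)/4 = 9*10/4 = 22.5.
        Tie groups: |d|=6 (t=5); sum(t^3 - t) = 120.
        Var[W] = n(n+1)(2n+1)/24 - sum(t^3-t)/48 = 1710/24 - 120/48 = 68.75.
        z = (W - E[W]) / sqrt(Var[W]) = (17 - 22.5) / 8.2916 = -0.6633.
        Two-sided p = 2*Phi(z) = 0.507122.
Step 6: alpha = 0.05. fail to reject H0.

W+ = 28, W- = 17, W = min = 17, p = 0.507122, fail to reject H0.


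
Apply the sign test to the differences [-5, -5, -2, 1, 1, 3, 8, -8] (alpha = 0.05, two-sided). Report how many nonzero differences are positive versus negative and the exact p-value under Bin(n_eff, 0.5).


Step 1: Discard zero differences. Original n = 8; n_eff = number of nonzero differences = 8.
Nonzero differences (with sign): -5, -5, -2, +1, +1, +3, +8, -8
Step 2: Count signs: positive = 4, negative = 4.
Step 3: Under H0: P(positive) = 0.5, so the number of positives S ~ Bin(8, 0.5).
Step 4: Two-sided exact p-value = sum of Bin(8,0.5) probabilities at or below the observed probability = 1.000000.
Step 5: alpha = 0.05. fail to reject H0.

n_eff = 8, pos = 4, neg = 4, p = 1.000000, fail to reject H0.


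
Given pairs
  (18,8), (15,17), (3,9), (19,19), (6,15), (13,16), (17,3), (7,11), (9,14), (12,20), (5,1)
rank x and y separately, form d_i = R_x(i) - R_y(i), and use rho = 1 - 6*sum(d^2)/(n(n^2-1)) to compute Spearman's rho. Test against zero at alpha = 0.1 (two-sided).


Step 1: Rank x and y separately (midranks; no ties here).
rank(x): 18->10, 15->8, 3->1, 19->11, 6->3, 13->7, 17->9, 7->4, 9->5, 12->6, 5->2
rank(y): 8->3, 17->9, 9->4, 19->10, 15->7, 16->8, 3->2, 11->5, 14->6, 20->11, 1->1
Step 2: d_i = R_x(i) - R_y(i); compute d_i^2.
  (10-3)^2=49, (8-9)^2=1, (1-4)^2=9, (11-10)^2=1, (3-7)^2=16, (7-8)^2=1, (9-2)^2=49, (4-5)^2=1, (5-6)^2=1, (6-11)^2=25, (2-1)^2=1
sum(d^2) = 154.
Step 3: rho = 1 - 6*154 / (11*(11^2 - 1)) = 1 - 924/1320 = 0.300000.
Step 4: Under H0, t = rho * sqrt((n-2)/(1-rho^2)) = 0.9435 ~ t(9).
Step 5: Two-sided p-value from the t-distribution with 9 df = 0.370083.
Step 6: alpha = 0.1. fail to reject H0.

rho = 0.3000, p = 0.370083, fail to reject H0 at alpha = 0.1.


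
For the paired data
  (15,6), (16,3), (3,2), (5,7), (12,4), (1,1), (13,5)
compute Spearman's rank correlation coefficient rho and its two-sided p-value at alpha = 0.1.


Step 1: Rank x and y separately (midranks; no ties here).
rank(x): 15->6, 16->7, 3->2, 5->3, 12->4, 1->1, 13->5
rank(y): 6->6, 3->3, 2->2, 7->7, 4->4, 1->1, 5->5
Step 2: d_i = R_x(i) - R_y(i); compute d_i^2.
  (6-6)^2=0, (7-3)^2=16, (2-2)^2=0, (3-7)^2=16, (4-4)^2=0, (1-1)^2=0, (5-5)^2=0
sum(d^2) = 32.
Step 3: rho = 1 - 6*32 / (7*(7^2 - 1)) = 1 - 192/336 = 0.428571.
Step 4: Under H0, t = rho * sqrt((n-2)/(1-rho^2)) = 1.0607 ~ t(5).
Step 5: Two-sided p-value from the t-distribution with 5 df = 0.337368.
Step 6: alpha = 0.1. fail to reject H0.

rho = 0.4286, p = 0.337368, fail to reject H0 at alpha = 0.1.


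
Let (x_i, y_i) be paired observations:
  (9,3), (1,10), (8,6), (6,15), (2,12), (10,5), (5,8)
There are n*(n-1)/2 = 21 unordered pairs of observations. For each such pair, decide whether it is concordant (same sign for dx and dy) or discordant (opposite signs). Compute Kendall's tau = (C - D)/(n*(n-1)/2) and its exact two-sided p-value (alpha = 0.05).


Step 1: Enumerate the 21 unordered pairs (i,j) with i<j and classify each by sign(x_j-x_i) * sign(y_j-y_i).
  (1,2):dx=-8,dy=+7->D; (1,3):dx=-1,dy=+3->D; (1,4):dx=-3,dy=+12->D; (1,5):dx=-7,dy=+9->D
  (1,6):dx=+1,dy=+2->C; (1,7):dx=-4,dy=+5->D; (2,3):dx=+7,dy=-4->D; (2,4):dx=+5,dy=+5->C
  (2,5):dx=+1,dy=+2->C; (2,6):dx=+9,dy=-5->D; (2,7):dx=+4,dy=-2->D; (3,4):dx=-2,dy=+9->D
  (3,5):dx=-6,dy=+6->D; (3,6):dx=+2,dy=-1->D; (3,7):dx=-3,dy=+2->D; (4,5):dx=-4,dy=-3->C
  (4,6):dx=+4,dy=-10->D; (4,7):dx=-1,dy=-7->C; (5,6):dx=+8,dy=-7->D; (5,7):dx=+3,dy=-4->D
  (6,7):dx=-5,dy=+3->D
Step 2: C = 5, D = 16, total pairs = 21.
Step 3: tau = (C - D)/(n(n-1)/2) = (5 - 16)/21 = -0.523810.
Step 4: Exact two-sided p-value (enumerate n! = 5040 permutations of y under H0): p = 0.136111.
Step 5: alpha = 0.05. fail to reject H0.

tau_b = -0.5238 (C=5, D=16), p = 0.136111, fail to reject H0.


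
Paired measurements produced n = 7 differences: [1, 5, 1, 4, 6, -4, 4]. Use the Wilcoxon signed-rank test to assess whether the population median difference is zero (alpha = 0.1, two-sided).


Step 1: Drop any zero differences (none here) and take |d_i|.
|d| = [1, 5, 1, 4, 6, 4, 4]
Step 2: Midrank |d_i| (ties get averaged ranks).
ranks: |1|->1.5, |5|->6, |1|->1.5, |4|->4, |6|->7, |4|->4, |4|->4
Step 3: Attach original signs; sum ranks with positive sign and with negative sign.
W+ = 1.5 + 6 + 1.5 + 4 + 7 + 4 = 24
W- = 4 = 4
(Check: W+ + W- = 28 should equal n(n+1)/2 = 28.)
Step 4: Test statistic W = min(W+, W-) = 4.
Step 5: Ties in |d|, so use the tie-corrected normal approximation.
        E[W] = n(n+1)/4 = 7*8/4 = 14.
        Tie groups: |d|=1 (t=2), |d|=4 (t=3); sum(t^3 - t) = 30.
        Var[W] = n(n+1)(2n+1)/24 - sum(t^3-t)/48 = 840/24 - 30/48 = 34.375.
        z = (W - E[W]) / sqrt(Var[W]) = (4 - 14) / 5.8630 = -1.7056.
        Two-sided p = 2*Phi(z) = 0.088082.
Step 6: alpha = 0.1. reject H0.

W+ = 24, W- = 4, W = min = 4, p = 0.088082, reject H0.


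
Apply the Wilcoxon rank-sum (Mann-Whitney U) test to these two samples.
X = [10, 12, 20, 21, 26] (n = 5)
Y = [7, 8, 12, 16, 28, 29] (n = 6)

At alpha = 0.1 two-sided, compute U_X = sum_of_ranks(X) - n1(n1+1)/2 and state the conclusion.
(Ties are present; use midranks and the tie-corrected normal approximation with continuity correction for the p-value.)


Step 1: Combine and sort all 11 observations; assign midranks.
sorted (value, group): (7,Y), (8,Y), (10,X), (12,X), (12,Y), (16,Y), (20,X), (21,X), (26,X), (28,Y), (29,Y)
ranks: 7->1, 8->2, 10->3, 12->4.5, 12->4.5, 16->6, 20->7, 21->8, 26->9, 28->10, 29->11
Step 2: Rank sum for X: R1 = 3 + 4.5 + 7 + 8 + 9 = 31.5.
Step 3: U_X = R1 - n1(n1+1)/2 = 31.5 - 5*6/2 = 31.5 - 15 = 16.5.
       U_Y = n1*n2 - U_X = 30 - 16.5 = 13.5.
Step 4: Ties are present, so use the tie-corrected normal approximation (with continuity correction) for the p-value.
Step 5: p-value = 0.854805; compare to alpha = 0.1. fail to reject H0.

U_X = 16.5, p = 0.854805, fail to reject H0 at alpha = 0.1.


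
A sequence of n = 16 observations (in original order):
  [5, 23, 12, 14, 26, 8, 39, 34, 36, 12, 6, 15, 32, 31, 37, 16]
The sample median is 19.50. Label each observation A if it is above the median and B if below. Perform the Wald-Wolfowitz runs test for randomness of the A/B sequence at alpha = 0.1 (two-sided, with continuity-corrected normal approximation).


Step 1: Compute median = 19.50; label A = above, B = below.
Labels in order: BABBABAAABBBAAAB  (n_A = 8, n_B = 8)
Step 2: Count runs R = 9.
Step 3: Under H0 (random ordering), E[R] = 2*n_A*n_B/(n_A+n_B) + 1 = 2*8*8/16 + 1 = 9.0000.
        Var[R] = 2*n_A*n_B*(2*n_A*n_B - n_A - n_B) / ((n_A+n_B)^2 * (n_A+n_B-1)) = 14336/3840 = 3.7333.
        SD[R] = 1.9322.
Step 4: R = E[R], so z = 0 with no continuity correction.
Step 5: Two-sided p-value via normal approximation = 2*(1 - Phi(|z|)) = 1.000000.
Step 6: alpha = 0.1. fail to reject H0.

R = 9, z = 0.0000, p = 1.000000, fail to reject H0.


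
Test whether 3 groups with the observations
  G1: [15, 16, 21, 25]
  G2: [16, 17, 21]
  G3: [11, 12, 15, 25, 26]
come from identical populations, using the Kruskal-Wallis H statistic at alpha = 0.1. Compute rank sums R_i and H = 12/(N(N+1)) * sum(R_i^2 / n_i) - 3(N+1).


Step 1: Combine all N = 12 observations and assign midranks.
sorted (value, group, rank): (11,G3,1), (12,G3,2), (15,G1,3.5), (15,G3,3.5), (16,G1,5.5), (16,G2,5.5), (17,G2,7), (21,G1,8.5), (21,G2,8.5), (25,G1,10.5), (25,G3,10.5), (26,G3,12)
Step 2: Sum ranks within each group.
R_1 = 28 (n_1 = 4)
R_2 = 21 (n_2 = 3)
R_3 = 29 (n_3 = 5)
Step 3: H = 12/(N(N+1)) * sum(R_i^2/n_i) - 3(N+1)
     = 12/(12*13) * (28^2/4 + 21^2/3 + 29^2/5) - 3*13
     = 0.076923 * 511.2 - 39
     = 0.323077.
Step 4: Ties present; correction factor C = 1 - 24/(12^3 - 12) = 0.986014. Corrected H = 0.323077 / 0.986014 = 0.327660.
Step 5: Under H0, H ~ chi^2(2); p-value = 0.848887.
Step 6: alpha = 0.1. fail to reject H0.

H = 0.3277, df = 2, p = 0.848887, fail to reject H0.


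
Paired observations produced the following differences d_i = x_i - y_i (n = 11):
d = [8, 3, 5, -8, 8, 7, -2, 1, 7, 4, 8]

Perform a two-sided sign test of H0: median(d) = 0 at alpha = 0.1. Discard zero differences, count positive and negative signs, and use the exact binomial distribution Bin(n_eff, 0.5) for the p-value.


Step 1: Discard zero differences. Original n = 11; n_eff = number of nonzero differences = 11.
Nonzero differences (with sign): +8, +3, +5, -8, +8, +7, -2, +1, +7, +4, +8
Step 2: Count signs: positive = 9, negative = 2.
Step 3: Under H0: P(positive) = 0.5, so the number of positives S ~ Bin(11, 0.5).
Step 4: Two-sided exact p-value = sum of Bin(11,0.5) probabilities at or below the observed probability = 0.065430.
Step 5: alpha = 0.1. reject H0.

n_eff = 11, pos = 9, neg = 2, p = 0.065430, reject H0.


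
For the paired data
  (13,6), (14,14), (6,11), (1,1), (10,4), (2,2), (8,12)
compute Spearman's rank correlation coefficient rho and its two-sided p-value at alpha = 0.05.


Step 1: Rank x and y separately (midranks; no ties here).
rank(x): 13->6, 14->7, 6->3, 1->1, 10->5, 2->2, 8->4
rank(y): 6->4, 14->7, 11->5, 1->1, 4->3, 2->2, 12->6
Step 2: d_i = R_x(i) - R_y(i); compute d_i^2.
  (6-4)^2=4, (7-7)^2=0, (3-5)^2=4, (1-1)^2=0, (5-3)^2=4, (2-2)^2=0, (4-6)^2=4
sum(d^2) = 16.
Step 3: rho = 1 - 6*16 / (7*(7^2 - 1)) = 1 - 96/336 = 0.714286.
Step 4: Under H0, t = rho * sqrt((n-2)/(1-rho^2)) = 2.2822 ~ t(5).
Step 5: Two-sided p-value from the t-distribution with 5 df = 0.071344.
Step 6: alpha = 0.05. fail to reject H0.

rho = 0.7143, p = 0.071344, fail to reject H0 at alpha = 0.05.


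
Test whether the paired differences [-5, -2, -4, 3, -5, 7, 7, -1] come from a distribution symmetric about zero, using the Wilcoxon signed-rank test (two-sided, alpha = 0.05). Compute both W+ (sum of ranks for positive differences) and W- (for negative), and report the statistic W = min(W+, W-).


Step 1: Drop any zero differences (none here) and take |d_i|.
|d| = [5, 2, 4, 3, 5, 7, 7, 1]
Step 2: Midrank |d_i| (ties get averaged ranks).
ranks: |5|->5.5, |2|->2, |4|->4, |3|->3, |5|->5.5, |7|->7.5, |7|->7.5, |1|->1
Step 3: Attach original signs; sum ranks with positive sign and with negative sign.
W+ = 3 + 7.5 + 7.5 = 18
W- = 5.5 + 2 + 4 + 5.5 + 1 = 18
(Check: W+ + W- = 36 should equal n(n+1)/2 = 36.)
Step 4: Test statistic W = min(W+, W-) = 18.
Step 5: Ties in |d|, so use the tie-corrected normal approximation.
        E[W] = n(n+1)/4 = 8*9/4 = 18.
        Tie groups: |d|=5 (t=2), |d|=7 (t=2); sum(t^3 - t) = 12.
        Var[W] = n(n+1)(2n+1)/24 - sum(t^3-t)/48 = 1224/24 - 12/48 = 50.75.
        z = (W - E[W]) / sqrt(Var[W]) = (18 - 18) / 7.1239 = 0.0000.
        Two-sided p = 2*Phi(z) = 1.000000.
Step 6: alpha = 0.05. fail to reject H0.

W+ = 18, W- = 18, W = min = 18, p = 1.000000, fail to reject H0.


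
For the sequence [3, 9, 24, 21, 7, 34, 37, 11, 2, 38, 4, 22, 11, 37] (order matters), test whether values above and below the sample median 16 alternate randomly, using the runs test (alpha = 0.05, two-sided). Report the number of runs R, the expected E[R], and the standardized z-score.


Step 1: Compute median = 16; label A = above, B = below.
Labels in order: BBAABAABBABABA  (n_A = 7, n_B = 7)
Step 2: Count runs R = 10.
Step 3: Under H0 (random ordering), E[R] = 2*n_A*n_B/(n_A+n_B) + 1 = 2*7*7/14 + 1 = 8.0000.
        Var[R] = 2*n_A*n_B*(2*n_A*n_B - n_A - n_B) / ((n_A+n_B)^2 * (n_A+n_B-1)) = 8232/2548 = 3.2308.
        SD[R] = 1.7974.
Step 4: Continuity-corrected z = (R - 0.5 - E[R]) / SD[R] = (10 - 0.5 - 8.0000) / 1.7974 = 0.8345.
Step 5: Two-sided p-value via normal approximation = 2*(1 - Phi(|z|)) = 0.403986.
Step 6: alpha = 0.05. fail to reject H0.

R = 10, z = 0.8345, p = 0.403986, fail to reject H0.


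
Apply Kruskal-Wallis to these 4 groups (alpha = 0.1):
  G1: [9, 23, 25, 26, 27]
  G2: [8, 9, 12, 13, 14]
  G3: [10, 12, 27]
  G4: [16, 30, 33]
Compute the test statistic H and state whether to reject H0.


Step 1: Combine all N = 16 observations and assign midranks.
sorted (value, group, rank): (8,G2,1), (9,G1,2.5), (9,G2,2.5), (10,G3,4), (12,G2,5.5), (12,G3,5.5), (13,G2,7), (14,G2,8), (16,G4,9), (23,G1,10), (25,G1,11), (26,G1,12), (27,G1,13.5), (27,G3,13.5), (30,G4,15), (33,G4,16)
Step 2: Sum ranks within each group.
R_1 = 49 (n_1 = 5)
R_2 = 24 (n_2 = 5)
R_3 = 23 (n_3 = 3)
R_4 = 40 (n_4 = 3)
Step 3: H = 12/(N(N+1)) * sum(R_i^2/n_i) - 3(N+1)
     = 12/(16*17) * (49^2/5 + 24^2/5 + 23^2/3 + 40^2/3) - 3*17
     = 0.044118 * 1305.07 - 51
     = 6.576471.
Step 4: Ties present; correction factor C = 1 - 18/(16^3 - 16) = 0.995588. Corrected H = 6.576471 / 0.995588 = 6.605613.
Step 5: Under H0, H ~ chi^2(3); p-value = 0.085589.
Step 6: alpha = 0.1. reject H0.

H = 6.6056, df = 3, p = 0.085589, reject H0.


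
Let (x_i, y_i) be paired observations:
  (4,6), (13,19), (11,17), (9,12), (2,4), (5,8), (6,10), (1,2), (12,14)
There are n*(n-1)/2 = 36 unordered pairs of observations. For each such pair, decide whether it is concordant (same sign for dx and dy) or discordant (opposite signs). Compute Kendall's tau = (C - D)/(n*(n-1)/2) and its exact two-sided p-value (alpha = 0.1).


Step 1: Enumerate the 36 unordered pairs (i,j) with i<j and classify each by sign(x_j-x_i) * sign(y_j-y_i).
  (1,2):dx=+9,dy=+13->C; (1,3):dx=+7,dy=+11->C; (1,4):dx=+5,dy=+6->C; (1,5):dx=-2,dy=-2->C
  (1,6):dx=+1,dy=+2->C; (1,7):dx=+2,dy=+4->C; (1,8):dx=-3,dy=-4->C; (1,9):dx=+8,dy=+8->C
  (2,3):dx=-2,dy=-2->C; (2,4):dx=-4,dy=-7->C; (2,5):dx=-11,dy=-15->C; (2,6):dx=-8,dy=-11->C
  (2,7):dx=-7,dy=-9->C; (2,8):dx=-12,dy=-17->C; (2,9):dx=-1,dy=-5->C; (3,4):dx=-2,dy=-5->C
  (3,5):dx=-9,dy=-13->C; (3,6):dx=-6,dy=-9->C; (3,7):dx=-5,dy=-7->C; (3,8):dx=-10,dy=-15->C
  (3,9):dx=+1,dy=-3->D; (4,5):dx=-7,dy=-8->C; (4,6):dx=-4,dy=-4->C; (4,7):dx=-3,dy=-2->C
  (4,8):dx=-8,dy=-10->C; (4,9):dx=+3,dy=+2->C; (5,6):dx=+3,dy=+4->C; (5,7):dx=+4,dy=+6->C
  (5,8):dx=-1,dy=-2->C; (5,9):dx=+10,dy=+10->C; (6,7):dx=+1,dy=+2->C; (6,8):dx=-4,dy=-6->C
  (6,9):dx=+7,dy=+6->C; (7,8):dx=-5,dy=-8->C; (7,9):dx=+6,dy=+4->C; (8,9):dx=+11,dy=+12->C
Step 2: C = 35, D = 1, total pairs = 36.
Step 3: tau = (C - D)/(n(n-1)/2) = (35 - 1)/36 = 0.944444.
Step 4: Exact two-sided p-value (enumerate n! = 362880 permutations of y under H0): p = 0.000050.
Step 5: alpha = 0.1. reject H0.

tau_b = 0.9444 (C=35, D=1), p = 0.000050, reject H0.


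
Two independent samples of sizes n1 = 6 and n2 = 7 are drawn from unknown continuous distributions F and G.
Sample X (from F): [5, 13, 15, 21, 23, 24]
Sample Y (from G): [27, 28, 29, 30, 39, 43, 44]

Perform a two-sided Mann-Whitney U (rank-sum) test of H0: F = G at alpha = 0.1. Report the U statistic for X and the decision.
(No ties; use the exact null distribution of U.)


Step 1: Combine and sort all 13 observations; assign midranks.
sorted (value, group): (5,X), (13,X), (15,X), (21,X), (23,X), (24,X), (27,Y), (28,Y), (29,Y), (30,Y), (39,Y), (43,Y), (44,Y)
ranks: 5->1, 13->2, 15->3, 21->4, 23->5, 24->6, 27->7, 28->8, 29->9, 30->10, 39->11, 43->12, 44->13
Step 2: Rank sum for X: R1 = 1 + 2 + 3 + 4 + 5 + 6 = 21.
Step 3: U_X = R1 - n1(n1+1)/2 = 21 - 6*7/2 = 21 - 21 = 0.
       U_Y = n1*n2 - U_X = 42 - 0 = 42.
Step 4: No ties, so the exact null distribution of U (based on enumerating the C(13,6) = 1716 equally likely rank assignments) gives the two-sided p-value.
Step 5: p-value = 0.001166; compare to alpha = 0.1. reject H0.

U_X = 0, p = 0.001166, reject H0 at alpha = 0.1.


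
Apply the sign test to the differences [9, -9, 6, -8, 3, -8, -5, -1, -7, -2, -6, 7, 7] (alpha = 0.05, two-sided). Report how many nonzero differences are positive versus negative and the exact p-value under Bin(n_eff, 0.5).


Step 1: Discard zero differences. Original n = 13; n_eff = number of nonzero differences = 13.
Nonzero differences (with sign): +9, -9, +6, -8, +3, -8, -5, -1, -7, -2, -6, +7, +7
Step 2: Count signs: positive = 5, negative = 8.
Step 3: Under H0: P(positive) = 0.5, so the number of positives S ~ Bin(13, 0.5).
Step 4: Two-sided exact p-value = sum of Bin(13,0.5) probabilities at or below the observed probability = 0.581055.
Step 5: alpha = 0.05. fail to reject H0.

n_eff = 13, pos = 5, neg = 8, p = 0.581055, fail to reject H0.


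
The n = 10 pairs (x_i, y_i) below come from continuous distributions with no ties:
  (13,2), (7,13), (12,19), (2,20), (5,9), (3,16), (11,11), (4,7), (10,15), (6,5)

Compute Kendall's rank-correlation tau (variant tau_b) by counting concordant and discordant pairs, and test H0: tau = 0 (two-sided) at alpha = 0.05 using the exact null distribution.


Step 1: Enumerate the 45 unordered pairs (i,j) with i<j and classify each by sign(x_j-x_i) * sign(y_j-y_i).
  (1,2):dx=-6,dy=+11->D; (1,3):dx=-1,dy=+17->D; (1,4):dx=-11,dy=+18->D; (1,5):dx=-8,dy=+7->D
  (1,6):dx=-10,dy=+14->D; (1,7):dx=-2,dy=+9->D; (1,8):dx=-9,dy=+5->D; (1,9):dx=-3,dy=+13->D
  (1,10):dx=-7,dy=+3->D; (2,3):dx=+5,dy=+6->C; (2,4):dx=-5,dy=+7->D; (2,5):dx=-2,dy=-4->C
  (2,6):dx=-4,dy=+3->D; (2,7):dx=+4,dy=-2->D; (2,8):dx=-3,dy=-6->C; (2,9):dx=+3,dy=+2->C
  (2,10):dx=-1,dy=-8->C; (3,4):dx=-10,dy=+1->D; (3,5):dx=-7,dy=-10->C; (3,6):dx=-9,dy=-3->C
  (3,7):dx=-1,dy=-8->C; (3,8):dx=-8,dy=-12->C; (3,9):dx=-2,dy=-4->C; (3,10):dx=-6,dy=-14->C
  (4,5):dx=+3,dy=-11->D; (4,6):dx=+1,dy=-4->D; (4,7):dx=+9,dy=-9->D; (4,8):dx=+2,dy=-13->D
  (4,9):dx=+8,dy=-5->D; (4,10):dx=+4,dy=-15->D; (5,6):dx=-2,dy=+7->D; (5,7):dx=+6,dy=+2->C
  (5,8):dx=-1,dy=-2->C; (5,9):dx=+5,dy=+6->C; (5,10):dx=+1,dy=-4->D; (6,7):dx=+8,dy=-5->D
  (6,8):dx=+1,dy=-9->D; (6,9):dx=+7,dy=-1->D; (6,10):dx=+3,dy=-11->D; (7,8):dx=-7,dy=-4->C
  (7,9):dx=-1,dy=+4->D; (7,10):dx=-5,dy=-6->C; (8,9):dx=+6,dy=+8->C; (8,10):dx=+2,dy=-2->D
  (9,10):dx=-4,dy=-10->C
Step 2: C = 18, D = 27, total pairs = 45.
Step 3: tau = (C - D)/(n(n-1)/2) = (18 - 27)/45 = -0.200000.
Step 4: Exact two-sided p-value (enumerate n! = 3628800 permutations of y under H0): p = 0.484313.
Step 5: alpha = 0.05. fail to reject H0.

tau_b = -0.2000 (C=18, D=27), p = 0.484313, fail to reject H0.


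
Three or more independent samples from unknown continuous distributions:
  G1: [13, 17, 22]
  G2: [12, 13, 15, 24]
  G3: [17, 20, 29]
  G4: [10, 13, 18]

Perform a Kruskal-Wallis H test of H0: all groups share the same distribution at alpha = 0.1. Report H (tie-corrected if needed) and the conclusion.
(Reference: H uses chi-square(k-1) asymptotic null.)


Step 1: Combine all N = 13 observations and assign midranks.
sorted (value, group, rank): (10,G4,1), (12,G2,2), (13,G1,4), (13,G2,4), (13,G4,4), (15,G2,6), (17,G1,7.5), (17,G3,7.5), (18,G4,9), (20,G3,10), (22,G1,11), (24,G2,12), (29,G3,13)
Step 2: Sum ranks within each group.
R_1 = 22.5 (n_1 = 3)
R_2 = 24 (n_2 = 4)
R_3 = 30.5 (n_3 = 3)
R_4 = 14 (n_4 = 3)
Step 3: H = 12/(N(N+1)) * sum(R_i^2/n_i) - 3(N+1)
     = 12/(13*14) * (22.5^2/3 + 24^2/4 + 30.5^2/3 + 14^2/3) - 3*14
     = 0.065934 * 688.167 - 42
     = 3.373626.
Step 4: Ties present; correction factor C = 1 - 30/(13^3 - 13) = 0.986264. Corrected H = 3.373626 / 0.986264 = 3.420613.
Step 5: Under H0, H ~ chi^2(3); p-value = 0.331205.
Step 6: alpha = 0.1. fail to reject H0.

H = 3.4206, df = 3, p = 0.331205, fail to reject H0.


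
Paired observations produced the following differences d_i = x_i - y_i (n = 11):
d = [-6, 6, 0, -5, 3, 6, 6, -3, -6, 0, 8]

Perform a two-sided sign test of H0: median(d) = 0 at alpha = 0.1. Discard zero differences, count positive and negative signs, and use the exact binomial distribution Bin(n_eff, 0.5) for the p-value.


Step 1: Discard zero differences. Original n = 11; n_eff = number of nonzero differences = 9.
Nonzero differences (with sign): -6, +6, -5, +3, +6, +6, -3, -6, +8
Step 2: Count signs: positive = 5, negative = 4.
Step 3: Under H0: P(positive) = 0.5, so the number of positives S ~ Bin(9, 0.5).
Step 4: Two-sided exact p-value = sum of Bin(9,0.5) probabilities at or below the observed probability = 1.000000.
Step 5: alpha = 0.1. fail to reject H0.

n_eff = 9, pos = 5, neg = 4, p = 1.000000, fail to reject H0.


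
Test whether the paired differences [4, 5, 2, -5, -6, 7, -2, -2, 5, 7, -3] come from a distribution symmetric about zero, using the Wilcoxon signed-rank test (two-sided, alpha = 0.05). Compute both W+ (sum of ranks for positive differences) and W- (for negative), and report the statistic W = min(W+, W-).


Step 1: Drop any zero differences (none here) and take |d_i|.
|d| = [4, 5, 2, 5, 6, 7, 2, 2, 5, 7, 3]
Step 2: Midrank |d_i| (ties get averaged ranks).
ranks: |4|->5, |5|->7, |2|->2, |5|->7, |6|->9, |7|->10.5, |2|->2, |2|->2, |5|->7, |7|->10.5, |3|->4
Step 3: Attach original signs; sum ranks with positive sign and with negative sign.
W+ = 5 + 7 + 2 + 10.5 + 7 + 10.5 = 42
W- = 7 + 9 + 2 + 2 + 4 = 24
(Check: W+ + W- = 66 should equal n(n+1)/2 = 66.)
Step 4: Test statistic W = min(W+, W-) = 24.
Step 5: Ties in |d|, so use the tie-corrected normal approximation.
        E[W] = n(n+1)/4 = 11*12/4 = 33.
        Tie groups: |d|=2 (t=3), |d|=5 (t=3), |d|=7 (t=2); sum(t^3 - t) = 54.
        Var[W] = n(n+1)(2n+1)/24 - sum(t^3-t)/48 = 3036/24 - 54/48 = 125.375.
        z = (W - E[W]) / sqrt(Var[W]) = (24 - 33) / 11.1971 = -0.8038.
        Two-sided p = 2*Phi(z) = 0.421524.
Step 6: alpha = 0.05. fail to reject H0.

W+ = 42, W- = 24, W = min = 24, p = 0.421524, fail to reject H0.


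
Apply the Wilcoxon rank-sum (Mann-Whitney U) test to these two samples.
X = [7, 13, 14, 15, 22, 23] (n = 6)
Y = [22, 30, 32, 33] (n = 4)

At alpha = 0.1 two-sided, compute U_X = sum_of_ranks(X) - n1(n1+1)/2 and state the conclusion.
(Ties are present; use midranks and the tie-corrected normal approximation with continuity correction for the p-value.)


Step 1: Combine and sort all 10 observations; assign midranks.
sorted (value, group): (7,X), (13,X), (14,X), (15,X), (22,X), (22,Y), (23,X), (30,Y), (32,Y), (33,Y)
ranks: 7->1, 13->2, 14->3, 15->4, 22->5.5, 22->5.5, 23->7, 30->8, 32->9, 33->10
Step 2: Rank sum for X: R1 = 1 + 2 + 3 + 4 + 5.5 + 7 = 22.5.
Step 3: U_X = R1 - n1(n1+1)/2 = 22.5 - 6*7/2 = 22.5 - 21 = 1.5.
       U_Y = n1*n2 - U_X = 24 - 1.5 = 22.5.
Step 4: Ties are present, so use the tie-corrected normal approximation (with continuity correction) for the p-value.
Step 5: p-value = 0.032476; compare to alpha = 0.1. reject H0.

U_X = 1.5, p = 0.032476, reject H0 at alpha = 0.1.
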